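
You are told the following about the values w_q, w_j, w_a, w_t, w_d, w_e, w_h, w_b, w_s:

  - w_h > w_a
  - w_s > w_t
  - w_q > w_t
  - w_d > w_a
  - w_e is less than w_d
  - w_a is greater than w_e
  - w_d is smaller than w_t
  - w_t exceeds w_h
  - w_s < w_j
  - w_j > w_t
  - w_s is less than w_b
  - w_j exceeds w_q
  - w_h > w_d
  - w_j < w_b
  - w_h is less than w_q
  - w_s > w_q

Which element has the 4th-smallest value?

The consecutive relations fix a unique order: w_e < w_a < w_d < w_h < w_t < w_q < w_s < w_j < w_b.
Counting 4 from the smallest end gives w_h.

w_h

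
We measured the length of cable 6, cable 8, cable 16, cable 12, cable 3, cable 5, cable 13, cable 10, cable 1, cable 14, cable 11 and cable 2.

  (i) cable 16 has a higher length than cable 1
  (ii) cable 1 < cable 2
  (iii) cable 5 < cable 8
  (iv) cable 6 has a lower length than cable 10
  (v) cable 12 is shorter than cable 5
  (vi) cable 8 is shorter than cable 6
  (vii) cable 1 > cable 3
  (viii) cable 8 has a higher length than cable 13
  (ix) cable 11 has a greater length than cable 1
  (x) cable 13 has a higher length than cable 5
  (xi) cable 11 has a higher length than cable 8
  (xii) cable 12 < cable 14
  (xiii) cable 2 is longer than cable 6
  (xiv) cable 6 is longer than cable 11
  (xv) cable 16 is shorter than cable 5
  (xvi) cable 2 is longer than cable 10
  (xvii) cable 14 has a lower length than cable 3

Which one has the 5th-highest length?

The consecutive relations fix a unique order: cable 12 < cable 14 < cable 3 < cable 1 < cable 16 < cable 5 < cable 13 < cable 8 < cable 11 < cable 6 < cable 10 < cable 2.
Counting 5 from the largest end gives cable 8.

cable 8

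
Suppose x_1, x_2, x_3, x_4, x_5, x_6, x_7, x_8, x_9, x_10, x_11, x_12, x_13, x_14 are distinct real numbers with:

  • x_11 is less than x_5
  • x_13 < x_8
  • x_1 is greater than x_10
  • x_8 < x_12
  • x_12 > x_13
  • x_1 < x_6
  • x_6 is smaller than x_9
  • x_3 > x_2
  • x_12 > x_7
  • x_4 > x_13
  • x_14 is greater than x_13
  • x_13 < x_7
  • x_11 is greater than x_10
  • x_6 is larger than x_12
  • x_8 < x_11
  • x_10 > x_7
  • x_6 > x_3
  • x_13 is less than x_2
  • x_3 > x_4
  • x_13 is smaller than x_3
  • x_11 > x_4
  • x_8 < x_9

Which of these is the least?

x_14 is not least since x_13 < x_14; x_7 is not least since x_13 < x_7; x_4 is not least since x_13 < x_4; x_10 is not least since x_7 < x_10; x_2 is not least since x_13 < x_2; x_8 is not least since x_13 < x_8; x_1 is not least since x_10 < x_1; x_3 is not least since x_13 < x_3; x_12 is not least since x_13 < x_12; x_11 is not least since x_4 < x_11; x_5 is not least since x_11 < x_5; x_6 is not least since x_3 < x_6; x_9 is not least since x_6 < x_9.
Only x_13 has nothing below it, so x_13 is the least.

x_13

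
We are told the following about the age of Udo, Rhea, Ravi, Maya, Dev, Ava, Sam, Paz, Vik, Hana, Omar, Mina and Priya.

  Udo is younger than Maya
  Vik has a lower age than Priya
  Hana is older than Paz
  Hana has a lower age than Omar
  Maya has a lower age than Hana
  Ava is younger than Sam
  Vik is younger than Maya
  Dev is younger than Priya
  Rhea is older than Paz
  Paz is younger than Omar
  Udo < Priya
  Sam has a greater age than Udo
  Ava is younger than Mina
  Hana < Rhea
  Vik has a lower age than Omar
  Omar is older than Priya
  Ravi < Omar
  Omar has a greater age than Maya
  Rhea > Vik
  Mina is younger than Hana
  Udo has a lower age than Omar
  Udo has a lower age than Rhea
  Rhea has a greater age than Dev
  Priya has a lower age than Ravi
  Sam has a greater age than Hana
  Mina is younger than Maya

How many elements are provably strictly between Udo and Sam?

2

The relations place Udo below Sam. An element lies strictly between them when it is forced above Udo and also forced below Sam.
Above Udo: {Maya, Hana, Priya, Rhea, Ravi, Omar}. Below Sam: {Paz, Ava, Vik, Mina, Maya, Hana}.
Intersection: {Maya, Hana} — 2.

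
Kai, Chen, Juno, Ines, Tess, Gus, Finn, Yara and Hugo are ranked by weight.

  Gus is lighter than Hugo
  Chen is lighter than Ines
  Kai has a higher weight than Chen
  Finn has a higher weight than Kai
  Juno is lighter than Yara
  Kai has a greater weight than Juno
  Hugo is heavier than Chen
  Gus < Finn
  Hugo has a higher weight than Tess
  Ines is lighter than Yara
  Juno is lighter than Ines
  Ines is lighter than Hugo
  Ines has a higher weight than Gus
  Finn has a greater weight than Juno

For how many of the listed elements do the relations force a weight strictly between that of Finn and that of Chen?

1

Chaining upward from Chen reaches: Kai, Ines, Yara, Hugo.
Chaining downward from Finn reaches: Juno, Gus, Kai.
Strictly between Chen and Finn are those in both lists: Kai — 1 element.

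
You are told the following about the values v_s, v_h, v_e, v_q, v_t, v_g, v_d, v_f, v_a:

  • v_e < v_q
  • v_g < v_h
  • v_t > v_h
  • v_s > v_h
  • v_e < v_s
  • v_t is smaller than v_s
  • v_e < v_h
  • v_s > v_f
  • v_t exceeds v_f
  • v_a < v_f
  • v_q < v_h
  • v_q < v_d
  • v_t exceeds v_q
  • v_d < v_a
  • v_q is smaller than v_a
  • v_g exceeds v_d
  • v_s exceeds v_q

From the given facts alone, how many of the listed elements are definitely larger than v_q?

7

Directly above v_q: v_d, v_a, v_h, v_t, v_s.
One step further: v_g, v_f (7 so far).
Nothing else is reachable above v_q; 7 in all.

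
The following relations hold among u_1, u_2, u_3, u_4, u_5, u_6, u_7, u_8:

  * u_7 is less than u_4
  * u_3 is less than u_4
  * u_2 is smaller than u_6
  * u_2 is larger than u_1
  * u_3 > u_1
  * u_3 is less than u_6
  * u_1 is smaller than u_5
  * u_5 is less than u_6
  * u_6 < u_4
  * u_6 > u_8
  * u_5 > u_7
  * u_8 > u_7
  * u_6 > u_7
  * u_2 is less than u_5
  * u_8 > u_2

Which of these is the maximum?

u_4

u_1 is not greatest since u_1 < u_2; u_2 is not greatest since u_2 < u_5; u_7 is not greatest since u_7 < u_5; u_8 is not greatest since u_8 < u_6; u_5 is not greatest since u_5 < u_6; u_3 is not greatest since u_3 < u_4; u_6 is not greatest since u_6 < u_4.
Only u_4 has nothing above it, so u_4 is the maximum.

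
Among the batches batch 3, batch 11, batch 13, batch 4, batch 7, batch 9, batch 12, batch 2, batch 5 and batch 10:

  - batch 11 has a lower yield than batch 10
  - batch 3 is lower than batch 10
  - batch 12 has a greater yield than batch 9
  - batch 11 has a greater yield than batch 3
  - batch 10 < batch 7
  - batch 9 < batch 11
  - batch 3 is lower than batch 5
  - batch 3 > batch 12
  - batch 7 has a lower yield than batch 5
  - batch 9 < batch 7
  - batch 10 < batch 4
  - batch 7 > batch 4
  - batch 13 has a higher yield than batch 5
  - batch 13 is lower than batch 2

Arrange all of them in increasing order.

batch 9 < batch 12 < batch 3 < batch 11 < batch 10 < batch 4 < batch 7 < batch 5 < batch 13 < batch 2

Nothing is placed below batch 9, so it is least; from there batch 9 < batch 12; batch 12 < batch 3; batch 3 < batch 11; batch 11 < batch 10; batch 10 < batch 4; batch 4 < batch 7; batch 7 < batch 5; batch 5 < batch 13; batch 13 < batch 2, each given directly.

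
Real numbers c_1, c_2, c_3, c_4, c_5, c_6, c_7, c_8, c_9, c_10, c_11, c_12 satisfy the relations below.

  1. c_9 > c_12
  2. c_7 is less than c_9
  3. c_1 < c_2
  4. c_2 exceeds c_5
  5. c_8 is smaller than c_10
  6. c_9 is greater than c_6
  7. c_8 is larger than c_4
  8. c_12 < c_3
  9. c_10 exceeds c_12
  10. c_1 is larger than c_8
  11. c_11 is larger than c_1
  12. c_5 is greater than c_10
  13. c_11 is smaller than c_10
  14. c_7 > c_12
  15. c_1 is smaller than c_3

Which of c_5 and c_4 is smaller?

c_4

c_4 < c_8 and c_8 < c_1 give c_4 < c_1.
Then c_1 < c_11 extends the chain to c_11.
With c_11 < c_10: c_4 < c_8 < c_1 < c_11 < c_10.
With c_10 < c_5: c_4 < c_8 < c_1 < c_11 < c_10 < c_5.
So c_4 < c_5; c_4 is the smaller of the two.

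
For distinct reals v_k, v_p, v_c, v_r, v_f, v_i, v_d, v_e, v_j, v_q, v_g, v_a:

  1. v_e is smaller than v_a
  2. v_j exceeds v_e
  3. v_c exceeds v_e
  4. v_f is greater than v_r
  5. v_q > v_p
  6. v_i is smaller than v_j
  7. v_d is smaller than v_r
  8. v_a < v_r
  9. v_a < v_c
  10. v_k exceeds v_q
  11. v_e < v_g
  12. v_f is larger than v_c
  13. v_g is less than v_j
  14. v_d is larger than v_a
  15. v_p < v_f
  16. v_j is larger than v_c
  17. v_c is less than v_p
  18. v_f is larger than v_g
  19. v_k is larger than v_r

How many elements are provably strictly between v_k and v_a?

Chaining upward from v_a reaches: v_c, v_d, v_p, v_r, v_q, v_f, v_j.
Chaining downward from v_k reaches: v_e, v_c, v_d, v_p, v_r, v_q.
Strictly between v_a and v_k are those in both lists: v_c, v_d, v_p, v_r, v_q — 5 elements.

5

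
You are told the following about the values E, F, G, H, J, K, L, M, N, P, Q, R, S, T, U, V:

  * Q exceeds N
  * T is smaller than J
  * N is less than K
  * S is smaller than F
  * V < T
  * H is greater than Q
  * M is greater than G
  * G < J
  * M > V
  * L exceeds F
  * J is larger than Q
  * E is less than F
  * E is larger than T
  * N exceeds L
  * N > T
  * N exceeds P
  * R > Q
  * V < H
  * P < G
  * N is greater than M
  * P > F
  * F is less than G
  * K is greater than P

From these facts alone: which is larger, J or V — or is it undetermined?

V < T < E < F < P < G < M < N < Q < J, by transitivity through T, E, F, P, G, M, N, Q.
So J is larger.

J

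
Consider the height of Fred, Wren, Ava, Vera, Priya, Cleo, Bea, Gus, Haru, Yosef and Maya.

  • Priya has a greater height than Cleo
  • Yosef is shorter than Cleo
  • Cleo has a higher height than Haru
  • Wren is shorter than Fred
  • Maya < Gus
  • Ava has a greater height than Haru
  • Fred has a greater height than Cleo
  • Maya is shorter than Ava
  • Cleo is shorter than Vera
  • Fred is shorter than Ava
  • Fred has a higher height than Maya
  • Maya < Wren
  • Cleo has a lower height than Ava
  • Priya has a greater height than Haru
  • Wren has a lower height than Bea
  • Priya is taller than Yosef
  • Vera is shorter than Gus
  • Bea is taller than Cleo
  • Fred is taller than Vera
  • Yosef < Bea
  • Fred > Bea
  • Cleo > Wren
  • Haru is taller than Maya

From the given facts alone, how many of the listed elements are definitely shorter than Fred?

7

Directly below Fred: Maya, Wren, Cleo, Vera, Bea.
One step further: Yosef, Haru (7 so far).
No other element is forced below Fred by the given relations, so the count is 7.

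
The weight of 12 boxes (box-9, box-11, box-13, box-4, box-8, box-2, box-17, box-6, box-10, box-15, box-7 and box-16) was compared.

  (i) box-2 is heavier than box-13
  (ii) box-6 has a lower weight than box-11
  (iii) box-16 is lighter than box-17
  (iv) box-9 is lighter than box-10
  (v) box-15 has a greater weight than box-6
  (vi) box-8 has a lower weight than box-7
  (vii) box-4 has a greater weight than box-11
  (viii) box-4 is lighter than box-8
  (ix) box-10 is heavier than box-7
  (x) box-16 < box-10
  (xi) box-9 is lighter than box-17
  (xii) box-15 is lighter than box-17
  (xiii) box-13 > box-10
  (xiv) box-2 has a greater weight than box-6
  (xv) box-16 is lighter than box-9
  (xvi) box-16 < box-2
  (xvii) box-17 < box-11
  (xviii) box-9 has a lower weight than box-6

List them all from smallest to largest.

box-16 < box-9 < box-6 < box-15 < box-17 < box-11 < box-4 < box-8 < box-7 < box-10 < box-13 < box-2

The consecutive links are each given: box-16 < box-9; box-9 < box-6; box-6 < box-15; box-15 < box-17; box-17 < box-11; box-11 < box-4; box-4 < box-8; box-8 < box-7; box-7 < box-10; box-10 < box-13; box-13 < box-2.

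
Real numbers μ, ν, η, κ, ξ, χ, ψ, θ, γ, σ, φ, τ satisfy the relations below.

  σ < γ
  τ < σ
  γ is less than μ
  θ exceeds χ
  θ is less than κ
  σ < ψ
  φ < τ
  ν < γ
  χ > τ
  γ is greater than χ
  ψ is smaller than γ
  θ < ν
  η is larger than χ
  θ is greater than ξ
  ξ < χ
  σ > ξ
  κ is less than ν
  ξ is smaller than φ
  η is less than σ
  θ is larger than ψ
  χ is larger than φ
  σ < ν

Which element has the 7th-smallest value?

The consecutive relations fix a unique order: ξ < φ < τ < χ < η < σ < ψ < θ < κ < ν < γ < μ.
The 7th smallest is ψ.

ψ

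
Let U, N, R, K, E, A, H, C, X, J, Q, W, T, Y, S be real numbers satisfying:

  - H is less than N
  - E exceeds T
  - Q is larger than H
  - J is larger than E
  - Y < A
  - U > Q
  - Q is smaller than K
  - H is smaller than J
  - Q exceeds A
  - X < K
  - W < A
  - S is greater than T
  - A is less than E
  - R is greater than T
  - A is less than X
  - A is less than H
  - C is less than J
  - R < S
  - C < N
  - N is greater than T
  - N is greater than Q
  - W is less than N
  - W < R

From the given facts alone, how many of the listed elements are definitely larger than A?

8

Directly above A: X, H, Q, E.
One step further: U, K, J, N (8 so far).
No other element is forced above A by the given relations, so the count is 8.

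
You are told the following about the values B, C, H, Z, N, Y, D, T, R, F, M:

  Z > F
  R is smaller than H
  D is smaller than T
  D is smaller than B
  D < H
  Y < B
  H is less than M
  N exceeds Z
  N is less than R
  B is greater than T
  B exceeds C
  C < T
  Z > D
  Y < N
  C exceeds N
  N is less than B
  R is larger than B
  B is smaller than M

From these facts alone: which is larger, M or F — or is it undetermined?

M

Following the relations from F: F < Z < N < C < T < B < R < H < M.
So M is larger.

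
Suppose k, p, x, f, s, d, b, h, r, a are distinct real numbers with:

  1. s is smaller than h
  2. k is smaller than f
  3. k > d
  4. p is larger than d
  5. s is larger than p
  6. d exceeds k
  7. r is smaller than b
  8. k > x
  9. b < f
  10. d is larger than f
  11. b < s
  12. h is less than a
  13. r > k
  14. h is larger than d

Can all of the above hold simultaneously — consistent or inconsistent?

We have d < k stated directly, yet also k < r < b < f < d by chaining the others — so k < d. Contradiction.

inconsistent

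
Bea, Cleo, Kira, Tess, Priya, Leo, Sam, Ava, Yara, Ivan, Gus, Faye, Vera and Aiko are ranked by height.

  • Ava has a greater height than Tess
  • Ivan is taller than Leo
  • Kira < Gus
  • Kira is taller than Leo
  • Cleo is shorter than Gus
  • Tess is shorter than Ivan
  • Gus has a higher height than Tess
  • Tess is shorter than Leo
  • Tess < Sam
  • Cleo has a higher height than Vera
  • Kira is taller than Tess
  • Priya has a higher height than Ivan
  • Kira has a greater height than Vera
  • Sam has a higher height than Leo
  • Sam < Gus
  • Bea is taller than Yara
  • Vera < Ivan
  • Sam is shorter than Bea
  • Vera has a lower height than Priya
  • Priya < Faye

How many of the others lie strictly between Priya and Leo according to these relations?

1

The relations place Leo below Priya. An element lies strictly between them when it is forced above Leo and also forced below Priya.
Above Leo: {Kira, Sam, Bea, Ivan, Faye, Gus}. Below Priya: {Vera, Tess, Ivan}.
Intersection: {Ivan} — 1.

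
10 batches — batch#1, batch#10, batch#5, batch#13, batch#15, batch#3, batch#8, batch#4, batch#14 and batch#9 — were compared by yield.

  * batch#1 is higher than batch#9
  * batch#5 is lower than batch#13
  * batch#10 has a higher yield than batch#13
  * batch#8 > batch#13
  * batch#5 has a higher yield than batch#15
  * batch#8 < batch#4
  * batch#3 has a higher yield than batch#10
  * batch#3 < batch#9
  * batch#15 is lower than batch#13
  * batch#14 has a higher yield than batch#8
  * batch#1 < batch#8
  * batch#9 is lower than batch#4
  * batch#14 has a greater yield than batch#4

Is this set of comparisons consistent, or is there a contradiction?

consistent

Every relation is compatible with batch#15 < batch#5 < batch#13 < batch#10 < batch#3 < batch#9 < batch#1 < batch#8 < batch#4 < batch#14; the set is consistent.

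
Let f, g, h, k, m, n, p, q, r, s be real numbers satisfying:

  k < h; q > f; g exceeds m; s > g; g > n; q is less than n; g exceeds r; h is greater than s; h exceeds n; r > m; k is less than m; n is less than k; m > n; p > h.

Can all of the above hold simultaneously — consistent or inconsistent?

The single ordering f < q < n < k < m < r < g < s < h < p satisfies every listed relation, so no contradiction arises.

consistent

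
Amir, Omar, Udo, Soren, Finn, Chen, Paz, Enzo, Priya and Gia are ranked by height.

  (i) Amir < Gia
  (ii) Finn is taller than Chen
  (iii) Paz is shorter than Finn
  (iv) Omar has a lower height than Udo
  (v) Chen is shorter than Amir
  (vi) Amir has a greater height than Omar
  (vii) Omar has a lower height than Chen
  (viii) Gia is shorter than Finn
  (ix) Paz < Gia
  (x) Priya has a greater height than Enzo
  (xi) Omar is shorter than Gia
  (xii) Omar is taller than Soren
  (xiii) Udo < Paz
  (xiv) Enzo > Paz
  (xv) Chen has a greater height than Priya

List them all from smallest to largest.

Soren < Omar < Udo < Paz < Enzo < Priya < Chen < Amir < Gia < Finn

Nothing is placed below Soren, so it is least; from there Soren < Omar; Omar < Udo; Udo < Paz; Paz < Enzo; Enzo < Priya; Priya < Chen; Chen < Amir; Amir < Gia; Gia < Finn, each given directly.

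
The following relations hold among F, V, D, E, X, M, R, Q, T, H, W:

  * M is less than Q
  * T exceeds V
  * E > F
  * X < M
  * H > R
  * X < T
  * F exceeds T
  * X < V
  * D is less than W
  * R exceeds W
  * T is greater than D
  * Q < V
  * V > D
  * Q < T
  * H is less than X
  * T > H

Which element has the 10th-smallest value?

F

Chaining the given pairs: D < W < R < H < X < M < Q < V < T < F < E.
The 10th smallest is F.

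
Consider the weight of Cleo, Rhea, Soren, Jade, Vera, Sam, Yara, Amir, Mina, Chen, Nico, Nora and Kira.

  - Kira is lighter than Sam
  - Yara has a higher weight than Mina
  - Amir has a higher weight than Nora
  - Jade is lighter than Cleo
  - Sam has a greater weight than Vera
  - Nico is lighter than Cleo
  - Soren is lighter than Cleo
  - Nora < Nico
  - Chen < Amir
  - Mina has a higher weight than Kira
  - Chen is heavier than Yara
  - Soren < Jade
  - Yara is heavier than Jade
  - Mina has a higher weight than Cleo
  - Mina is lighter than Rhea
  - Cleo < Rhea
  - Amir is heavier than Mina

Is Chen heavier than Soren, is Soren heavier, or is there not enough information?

Soren < Jade and Jade < Cleo give Soren < Cleo.
With Cleo < Mina: Soren < Jade < Cleo < Mina.
With Mina < Yara: Soren < Jade < Cleo < Mina < Yara.
With Yara < Chen: Soren < Jade < Cleo < Mina < Yara < Chen.
So Chen is heavier.

Chen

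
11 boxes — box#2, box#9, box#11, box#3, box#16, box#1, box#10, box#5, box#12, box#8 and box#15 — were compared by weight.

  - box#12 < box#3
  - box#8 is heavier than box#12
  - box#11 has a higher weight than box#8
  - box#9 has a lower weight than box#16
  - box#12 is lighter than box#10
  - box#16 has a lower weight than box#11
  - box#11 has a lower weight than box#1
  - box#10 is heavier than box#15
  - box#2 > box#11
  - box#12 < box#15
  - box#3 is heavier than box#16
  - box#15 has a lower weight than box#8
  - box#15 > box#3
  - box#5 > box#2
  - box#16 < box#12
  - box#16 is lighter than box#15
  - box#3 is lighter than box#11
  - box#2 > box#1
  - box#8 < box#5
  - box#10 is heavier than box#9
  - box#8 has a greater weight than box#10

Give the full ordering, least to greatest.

Each adjacent pair is fixed by a given relation: box#9 < box#16; box#16 < box#12; box#12 < box#3; box#3 < box#15; box#15 < box#10; box#10 < box#8; box#8 < box#11; box#11 < box#1; box#1 < box#2; box#2 < box#5. Chaining them end to end gives the full order.

box#9 < box#16 < box#12 < box#3 < box#15 < box#10 < box#8 < box#11 < box#1 < box#2 < box#5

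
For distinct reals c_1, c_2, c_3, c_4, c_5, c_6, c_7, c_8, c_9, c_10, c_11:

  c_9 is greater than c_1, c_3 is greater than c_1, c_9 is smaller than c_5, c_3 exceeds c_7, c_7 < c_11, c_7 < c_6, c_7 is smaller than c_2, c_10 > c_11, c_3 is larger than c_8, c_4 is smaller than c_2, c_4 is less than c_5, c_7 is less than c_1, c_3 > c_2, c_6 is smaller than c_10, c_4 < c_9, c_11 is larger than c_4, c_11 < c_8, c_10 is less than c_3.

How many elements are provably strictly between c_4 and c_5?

1

Chaining upward from c_4 reaches: c_9, c_11, c_2, c_8, c_10, c_3.
Chaining downward from c_5 reaches: c_7, c_1, c_9.
Strictly between c_4 and c_5 are those in both lists: c_9 — 1 element.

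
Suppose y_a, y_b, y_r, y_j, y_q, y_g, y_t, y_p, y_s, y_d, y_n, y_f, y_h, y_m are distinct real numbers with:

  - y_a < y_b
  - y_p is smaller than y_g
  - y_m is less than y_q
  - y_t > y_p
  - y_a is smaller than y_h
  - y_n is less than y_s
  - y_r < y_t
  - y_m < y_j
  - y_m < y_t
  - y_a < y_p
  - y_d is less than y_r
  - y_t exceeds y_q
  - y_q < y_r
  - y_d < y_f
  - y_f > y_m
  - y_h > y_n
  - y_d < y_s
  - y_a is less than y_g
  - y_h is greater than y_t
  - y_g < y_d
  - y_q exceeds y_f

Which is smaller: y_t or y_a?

y_a

y_a < y_p and y_p < y_g give y_a < y_g.
Then y_g < y_d extends the chain to y_d.
With y_d < y_f: y_a < y_p < y_g < y_d < y_f.
Then y_f < y_q extends the chain to y_q.
With y_q < y_r: y_a < y_p < y_g < y_d < y_f < y_q < y_r.
With y_r < y_t: y_a < y_p < y_g < y_d < y_f < y_q < y_r < y_t.
So y_a < y_t; y_a is the smaller of the two.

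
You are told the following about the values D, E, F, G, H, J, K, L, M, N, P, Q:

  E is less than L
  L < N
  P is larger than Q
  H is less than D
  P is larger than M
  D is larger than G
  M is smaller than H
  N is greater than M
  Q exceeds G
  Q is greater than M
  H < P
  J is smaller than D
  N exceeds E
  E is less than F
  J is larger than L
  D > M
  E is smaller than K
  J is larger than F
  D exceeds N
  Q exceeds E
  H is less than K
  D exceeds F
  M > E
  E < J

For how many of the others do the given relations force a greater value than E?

10

From E the given relations immediately reach M, L, F, N, K, J, Q.
From those, H, D, P — 10 in total.
Nothing else is reachable above E; 10 in all.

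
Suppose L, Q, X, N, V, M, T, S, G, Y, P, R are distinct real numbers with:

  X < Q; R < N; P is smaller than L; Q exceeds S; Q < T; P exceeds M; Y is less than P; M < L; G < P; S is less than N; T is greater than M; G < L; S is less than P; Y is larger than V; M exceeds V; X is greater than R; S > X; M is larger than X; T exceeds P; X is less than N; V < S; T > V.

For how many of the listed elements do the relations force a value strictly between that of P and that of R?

3

The relations place R below P. An element lies strictly between them when it is forced above R and also forced below P.
Above R: {X, S, M, N, Q, T, L}. Below P: {V, X, S, G, M, Y}.
Intersection: {X, S, M} — 3.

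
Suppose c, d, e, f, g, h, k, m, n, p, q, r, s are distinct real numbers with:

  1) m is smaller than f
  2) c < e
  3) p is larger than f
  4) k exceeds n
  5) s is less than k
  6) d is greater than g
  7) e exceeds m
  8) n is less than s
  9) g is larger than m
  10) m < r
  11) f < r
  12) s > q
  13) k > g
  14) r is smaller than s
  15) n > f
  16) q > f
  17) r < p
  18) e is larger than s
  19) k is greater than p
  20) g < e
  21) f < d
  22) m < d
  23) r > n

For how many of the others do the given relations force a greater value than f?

Directly above f: n, r, d, q, p.
One step further: s, k (7 so far).
One step further: e (8 so far).
Nothing else is reachable above f; 8 in all.

8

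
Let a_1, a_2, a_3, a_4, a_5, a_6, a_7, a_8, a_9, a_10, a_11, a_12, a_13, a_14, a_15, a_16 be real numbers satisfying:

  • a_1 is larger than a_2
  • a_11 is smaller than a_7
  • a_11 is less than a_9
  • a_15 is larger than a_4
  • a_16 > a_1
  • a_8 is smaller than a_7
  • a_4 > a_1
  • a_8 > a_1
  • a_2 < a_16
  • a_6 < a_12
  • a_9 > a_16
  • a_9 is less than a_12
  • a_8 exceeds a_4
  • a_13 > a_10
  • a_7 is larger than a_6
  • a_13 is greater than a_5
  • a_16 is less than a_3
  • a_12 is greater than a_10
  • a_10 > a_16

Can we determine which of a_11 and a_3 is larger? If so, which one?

Following every chain through a_11: above a_11 we get a_9, a_7, a_12.
a_3 is not reached, and no chain runs the other way from a_3 to a_11.
So the given relations leave the order of a_11 and a_3 undetermined.

undetermined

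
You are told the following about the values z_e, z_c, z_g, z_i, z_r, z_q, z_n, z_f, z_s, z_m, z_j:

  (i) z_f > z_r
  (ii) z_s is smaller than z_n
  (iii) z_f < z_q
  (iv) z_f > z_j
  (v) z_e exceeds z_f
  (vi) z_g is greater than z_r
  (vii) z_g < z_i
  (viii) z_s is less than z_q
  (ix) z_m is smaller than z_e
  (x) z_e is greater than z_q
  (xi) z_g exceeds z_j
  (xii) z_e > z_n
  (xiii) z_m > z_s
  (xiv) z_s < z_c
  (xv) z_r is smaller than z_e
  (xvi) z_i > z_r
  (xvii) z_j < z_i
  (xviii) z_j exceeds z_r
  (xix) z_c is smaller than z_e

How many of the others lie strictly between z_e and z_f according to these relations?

1

Chaining upward from z_f reaches: z_q.
Chaining downward from z_e reaches: z_r, z_j, z_s, z_c, z_q, z_m, z_n.
Strictly between z_f and z_e are those in both lists: z_q — 1 element.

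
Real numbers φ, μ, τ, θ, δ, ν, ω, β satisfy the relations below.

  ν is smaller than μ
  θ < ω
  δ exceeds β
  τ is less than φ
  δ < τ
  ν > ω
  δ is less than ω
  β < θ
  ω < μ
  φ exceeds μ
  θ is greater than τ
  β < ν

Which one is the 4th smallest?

The consecutive relations fix a unique order: β < δ < τ < θ < ω < ν < μ < φ.
Counting 4 from the smallest end gives θ.

θ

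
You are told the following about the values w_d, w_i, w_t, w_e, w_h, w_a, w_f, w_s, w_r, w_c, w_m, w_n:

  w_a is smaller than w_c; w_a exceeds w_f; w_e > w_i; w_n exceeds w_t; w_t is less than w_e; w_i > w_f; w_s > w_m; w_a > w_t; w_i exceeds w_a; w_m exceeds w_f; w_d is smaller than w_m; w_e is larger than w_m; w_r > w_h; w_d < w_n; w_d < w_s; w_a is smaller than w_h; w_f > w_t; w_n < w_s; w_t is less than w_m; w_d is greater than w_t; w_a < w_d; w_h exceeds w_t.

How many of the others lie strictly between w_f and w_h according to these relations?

Chaining upward from w_f reaches: w_a, w_d, w_c, w_n, w_i, w_r, w_m, w_e, w_s.
Chaining downward from w_h reaches: w_t, w_a.
Strictly between w_f and w_h are those in both lists: w_a — 1 element.

1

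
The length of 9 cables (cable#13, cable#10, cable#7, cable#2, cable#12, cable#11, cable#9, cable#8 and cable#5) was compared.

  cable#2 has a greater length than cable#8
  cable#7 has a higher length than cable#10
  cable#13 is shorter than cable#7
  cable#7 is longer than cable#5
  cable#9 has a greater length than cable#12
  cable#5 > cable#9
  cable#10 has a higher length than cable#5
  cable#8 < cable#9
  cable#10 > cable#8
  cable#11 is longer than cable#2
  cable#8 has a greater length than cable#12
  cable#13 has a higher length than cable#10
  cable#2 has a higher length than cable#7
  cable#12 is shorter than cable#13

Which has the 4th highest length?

cable#13

Chaining the given pairs: cable#12 < cable#8 < cable#9 < cable#5 < cable#10 < cable#13 < cable#7 < cable#2 < cable#11.
The 4th largest is cable#13.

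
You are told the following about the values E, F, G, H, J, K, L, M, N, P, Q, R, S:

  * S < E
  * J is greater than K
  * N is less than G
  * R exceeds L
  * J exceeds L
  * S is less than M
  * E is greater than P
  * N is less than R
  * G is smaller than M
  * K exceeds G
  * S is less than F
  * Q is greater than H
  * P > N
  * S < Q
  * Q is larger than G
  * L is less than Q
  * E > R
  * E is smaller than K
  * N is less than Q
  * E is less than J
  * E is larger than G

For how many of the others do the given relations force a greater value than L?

5

From L the given relations immediately reach R, J, Q.
From those, E — 4 in total.
From those, K — 5 in total.
No other element is forced above L by the given relations, so the count is 5.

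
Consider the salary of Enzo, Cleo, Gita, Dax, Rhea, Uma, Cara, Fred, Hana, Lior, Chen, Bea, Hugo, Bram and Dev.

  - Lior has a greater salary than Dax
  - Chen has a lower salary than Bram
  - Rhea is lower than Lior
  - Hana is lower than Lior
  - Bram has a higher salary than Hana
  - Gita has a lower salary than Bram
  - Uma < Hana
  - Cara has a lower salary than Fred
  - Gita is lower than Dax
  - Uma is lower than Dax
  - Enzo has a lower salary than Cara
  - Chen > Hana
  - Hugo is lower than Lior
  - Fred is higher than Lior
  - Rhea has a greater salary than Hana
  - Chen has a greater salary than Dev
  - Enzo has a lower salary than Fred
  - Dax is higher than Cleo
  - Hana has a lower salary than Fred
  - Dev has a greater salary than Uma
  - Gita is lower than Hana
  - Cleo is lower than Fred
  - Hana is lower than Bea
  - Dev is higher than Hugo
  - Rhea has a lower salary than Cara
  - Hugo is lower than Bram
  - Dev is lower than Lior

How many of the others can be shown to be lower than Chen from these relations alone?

5

The elements the relations force below Chen are Hugo, Uma, Gita, Dev, Hana — no chain reaches any other.
That is 5.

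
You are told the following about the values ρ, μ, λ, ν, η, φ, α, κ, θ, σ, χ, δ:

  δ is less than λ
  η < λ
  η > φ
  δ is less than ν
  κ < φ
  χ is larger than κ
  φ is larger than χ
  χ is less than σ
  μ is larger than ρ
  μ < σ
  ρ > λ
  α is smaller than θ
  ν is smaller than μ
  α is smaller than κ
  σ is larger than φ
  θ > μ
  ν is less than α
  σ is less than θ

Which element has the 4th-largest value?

Piecing the relations together gives one ordering: δ < ν < α < κ < χ < φ < η < λ < ρ < μ < σ < θ.
The 4th largest is ρ.

ρ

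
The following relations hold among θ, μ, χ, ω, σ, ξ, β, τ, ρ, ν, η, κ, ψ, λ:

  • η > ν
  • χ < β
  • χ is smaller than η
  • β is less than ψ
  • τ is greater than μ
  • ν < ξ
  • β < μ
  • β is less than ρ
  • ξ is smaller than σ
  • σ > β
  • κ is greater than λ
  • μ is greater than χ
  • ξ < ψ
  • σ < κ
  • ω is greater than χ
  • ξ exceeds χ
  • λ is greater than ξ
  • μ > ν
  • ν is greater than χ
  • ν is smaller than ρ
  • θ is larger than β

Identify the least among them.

Chaining upward from χ: directly above it, β, ν, ξ, ω, μ, η; then ψ, θ, σ, ρ, λ, τ; then κ.
That covers every other element, and nothing is given below χ, so χ is the least.

χ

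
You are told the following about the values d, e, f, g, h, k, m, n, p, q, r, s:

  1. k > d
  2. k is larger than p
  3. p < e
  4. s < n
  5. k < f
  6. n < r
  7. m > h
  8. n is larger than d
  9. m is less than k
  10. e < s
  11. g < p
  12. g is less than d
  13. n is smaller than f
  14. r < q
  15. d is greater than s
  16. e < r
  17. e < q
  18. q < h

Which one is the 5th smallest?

d

Piecing the relations together gives one ordering: g < p < e < s < d < n < r < q < h < m < k < f.
Counting 5 from the smallest end gives d.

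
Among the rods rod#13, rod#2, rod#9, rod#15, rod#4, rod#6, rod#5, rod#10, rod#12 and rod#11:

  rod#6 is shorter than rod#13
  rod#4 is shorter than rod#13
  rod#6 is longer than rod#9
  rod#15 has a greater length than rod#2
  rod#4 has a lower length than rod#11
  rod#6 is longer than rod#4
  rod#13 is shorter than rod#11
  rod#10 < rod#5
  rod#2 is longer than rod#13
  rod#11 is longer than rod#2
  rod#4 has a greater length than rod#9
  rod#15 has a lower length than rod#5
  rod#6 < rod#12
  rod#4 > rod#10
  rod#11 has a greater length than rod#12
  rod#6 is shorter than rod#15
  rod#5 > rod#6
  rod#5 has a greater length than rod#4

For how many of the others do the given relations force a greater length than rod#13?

4

The elements the relations force above rod#13 are rod#2, rod#11, rod#15, rod#5 — no chain reaches any other.
That is 4.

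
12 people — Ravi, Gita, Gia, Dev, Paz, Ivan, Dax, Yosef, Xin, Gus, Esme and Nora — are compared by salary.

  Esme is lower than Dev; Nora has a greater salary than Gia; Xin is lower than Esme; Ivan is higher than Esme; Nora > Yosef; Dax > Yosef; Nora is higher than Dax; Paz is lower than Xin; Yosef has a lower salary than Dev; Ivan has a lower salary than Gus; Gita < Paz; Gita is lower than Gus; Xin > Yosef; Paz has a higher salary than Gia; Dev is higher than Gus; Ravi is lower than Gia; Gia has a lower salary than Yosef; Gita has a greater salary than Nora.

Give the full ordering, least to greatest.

Ravi < Gia < Yosef < Dax < Nora < Gita < Paz < Xin < Esme < Ivan < Gus < Dev

The consecutive links are each given: Ravi < Gia; Gia < Yosef; Yosef < Dax; Dax < Nora; Nora < Gita; Gita < Paz; Paz < Xin; Xin < Esme; Esme < Ivan; Ivan < Gus; Gus < Dev.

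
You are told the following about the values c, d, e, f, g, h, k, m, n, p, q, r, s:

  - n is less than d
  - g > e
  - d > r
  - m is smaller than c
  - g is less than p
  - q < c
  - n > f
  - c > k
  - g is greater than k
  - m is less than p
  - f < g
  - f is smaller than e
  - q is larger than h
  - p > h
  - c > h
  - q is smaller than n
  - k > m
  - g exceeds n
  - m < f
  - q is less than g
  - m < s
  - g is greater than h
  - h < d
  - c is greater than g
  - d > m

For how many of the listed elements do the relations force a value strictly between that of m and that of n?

Chaining upward from m reaches: s, f, k, d, e, g, p, c.
Chaining downward from n reaches: h, f, q.
Strictly between m and n are those in both lists: f — 1 element.

1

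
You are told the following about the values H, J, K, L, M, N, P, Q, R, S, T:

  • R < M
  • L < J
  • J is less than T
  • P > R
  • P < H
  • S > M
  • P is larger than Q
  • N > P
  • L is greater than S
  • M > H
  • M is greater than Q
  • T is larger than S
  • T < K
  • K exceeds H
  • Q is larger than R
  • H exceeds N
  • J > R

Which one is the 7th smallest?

S

Piecing the relations together gives one ordering: R < Q < P < N < H < M < S < L < J < T < K.
Counting 7 from the smallest end gives S.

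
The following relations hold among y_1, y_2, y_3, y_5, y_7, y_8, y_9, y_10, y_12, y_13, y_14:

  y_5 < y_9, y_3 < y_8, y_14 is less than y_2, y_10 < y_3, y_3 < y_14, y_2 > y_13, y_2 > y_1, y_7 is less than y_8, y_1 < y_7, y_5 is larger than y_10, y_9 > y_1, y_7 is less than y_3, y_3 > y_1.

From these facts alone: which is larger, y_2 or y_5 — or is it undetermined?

Following every chain through y_5: above y_5 we get y_9; below y_5 we get y_10.
y_2 is not reached, and no chain runs the other way from y_2 to y_5.
So the given relations leave the order of y_5 and y_2 undetermined.

undetermined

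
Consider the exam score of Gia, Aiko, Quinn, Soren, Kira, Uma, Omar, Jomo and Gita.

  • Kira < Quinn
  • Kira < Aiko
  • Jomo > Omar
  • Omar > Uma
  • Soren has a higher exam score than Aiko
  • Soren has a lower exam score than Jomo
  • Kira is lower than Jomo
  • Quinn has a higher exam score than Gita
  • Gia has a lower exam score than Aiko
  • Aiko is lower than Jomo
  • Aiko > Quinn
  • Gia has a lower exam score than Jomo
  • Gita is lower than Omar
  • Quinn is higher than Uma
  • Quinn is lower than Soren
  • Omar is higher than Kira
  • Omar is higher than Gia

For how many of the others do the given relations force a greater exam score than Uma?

5

Directly above Uma: Omar, Quinn.
One step further: Aiko, Soren, Jomo (5 so far).
Nothing else is reachable above Uma; 5 in all.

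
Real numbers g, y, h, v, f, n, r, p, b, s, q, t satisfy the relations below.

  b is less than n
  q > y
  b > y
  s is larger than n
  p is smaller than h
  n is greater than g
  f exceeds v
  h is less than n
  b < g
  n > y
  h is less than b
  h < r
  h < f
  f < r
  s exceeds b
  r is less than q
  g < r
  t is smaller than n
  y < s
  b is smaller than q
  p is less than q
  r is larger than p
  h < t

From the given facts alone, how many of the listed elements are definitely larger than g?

4

From g the given relations immediately reach n, r.
From those, q, s — 4 in total.
No other element is forced above g by the given relations, so the count is 4.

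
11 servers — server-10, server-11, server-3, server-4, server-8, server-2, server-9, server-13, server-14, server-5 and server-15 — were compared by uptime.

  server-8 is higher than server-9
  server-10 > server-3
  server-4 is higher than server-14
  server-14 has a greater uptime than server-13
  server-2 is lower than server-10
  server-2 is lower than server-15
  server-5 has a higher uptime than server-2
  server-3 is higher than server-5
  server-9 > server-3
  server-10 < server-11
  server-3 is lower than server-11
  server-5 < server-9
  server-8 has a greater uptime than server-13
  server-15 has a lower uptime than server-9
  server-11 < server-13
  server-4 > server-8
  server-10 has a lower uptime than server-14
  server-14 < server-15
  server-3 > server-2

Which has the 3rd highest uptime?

server-9

Chaining the given pairs: server-2 < server-5 < server-3 < server-10 < server-11 < server-13 < server-14 < server-15 < server-9 < server-8 < server-4.
The 3rd largest is server-9.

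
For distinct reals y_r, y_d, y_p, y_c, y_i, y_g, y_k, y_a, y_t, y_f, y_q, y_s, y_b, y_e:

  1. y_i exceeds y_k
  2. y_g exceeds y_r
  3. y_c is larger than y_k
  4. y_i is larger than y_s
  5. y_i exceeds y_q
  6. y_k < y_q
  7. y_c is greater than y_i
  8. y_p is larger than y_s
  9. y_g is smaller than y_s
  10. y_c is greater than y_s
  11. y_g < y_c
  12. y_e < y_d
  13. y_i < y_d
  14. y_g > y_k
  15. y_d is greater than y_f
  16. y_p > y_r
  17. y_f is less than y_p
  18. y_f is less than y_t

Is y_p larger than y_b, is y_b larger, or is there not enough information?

undetermined

Following every chain through y_p: below y_p we get y_f, y_r, y_k, y_g, y_s.
y_b is not reached, and no chain runs the other way from y_b to y_p.
So the given relations leave the order of y_p and y_b undetermined.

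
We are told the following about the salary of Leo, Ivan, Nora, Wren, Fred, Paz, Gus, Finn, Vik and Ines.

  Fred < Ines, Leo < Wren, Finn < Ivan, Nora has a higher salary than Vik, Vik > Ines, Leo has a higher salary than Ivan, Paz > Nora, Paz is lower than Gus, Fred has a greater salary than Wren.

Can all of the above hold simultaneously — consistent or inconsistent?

consistent

Every relation is compatible with Finn < Ivan < Leo < Wren < Fred < Ines < Vik < Nora < Paz < Gus; the set is consistent.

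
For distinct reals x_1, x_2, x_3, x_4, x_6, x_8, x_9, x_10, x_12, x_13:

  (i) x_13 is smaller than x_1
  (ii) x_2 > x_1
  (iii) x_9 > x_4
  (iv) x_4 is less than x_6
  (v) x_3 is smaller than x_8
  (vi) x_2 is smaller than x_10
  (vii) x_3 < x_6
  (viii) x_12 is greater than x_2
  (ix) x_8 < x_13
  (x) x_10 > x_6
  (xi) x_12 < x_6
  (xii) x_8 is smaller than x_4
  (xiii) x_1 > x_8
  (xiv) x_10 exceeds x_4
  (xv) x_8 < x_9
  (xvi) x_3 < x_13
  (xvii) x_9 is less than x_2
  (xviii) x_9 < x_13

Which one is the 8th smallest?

x_12

Piecing the relations together gives one ordering: x_3 < x_8 < x_4 < x_9 < x_13 < x_1 < x_2 < x_12 < x_6 < x_10.
Counting 8 from the smallest end gives x_12.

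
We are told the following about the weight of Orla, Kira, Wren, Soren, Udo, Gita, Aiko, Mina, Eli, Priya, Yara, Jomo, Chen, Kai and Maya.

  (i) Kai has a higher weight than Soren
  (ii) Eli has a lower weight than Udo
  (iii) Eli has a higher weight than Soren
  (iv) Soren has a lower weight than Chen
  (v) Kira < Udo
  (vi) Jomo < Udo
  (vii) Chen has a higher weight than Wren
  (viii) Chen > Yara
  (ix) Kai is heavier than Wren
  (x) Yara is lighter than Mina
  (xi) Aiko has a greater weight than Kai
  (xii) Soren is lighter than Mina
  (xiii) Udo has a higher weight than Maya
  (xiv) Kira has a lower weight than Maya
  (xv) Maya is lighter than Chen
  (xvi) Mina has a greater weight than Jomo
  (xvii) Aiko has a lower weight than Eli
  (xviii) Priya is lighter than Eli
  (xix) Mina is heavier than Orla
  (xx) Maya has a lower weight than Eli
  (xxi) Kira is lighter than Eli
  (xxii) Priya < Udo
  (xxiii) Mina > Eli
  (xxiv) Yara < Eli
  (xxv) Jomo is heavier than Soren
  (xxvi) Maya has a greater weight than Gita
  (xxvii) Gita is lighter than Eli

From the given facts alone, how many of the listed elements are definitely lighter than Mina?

From Mina the given relations immediately reach Soren, Jomo, Yara, Orla, Eli.
From those, Priya, Gita, Kira, Maya, Aiko — 10 in total.
From those, Kai — 11 in total.
From those, Wren — 12 in total.
No other element is forced below Mina by the given relations, so the count is 12.

12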